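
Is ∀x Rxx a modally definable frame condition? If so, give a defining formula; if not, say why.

Yes — defined by □p → p

The condition is reflexivity. A defining modal formula is □p → p.
Suppose □p→p is valid. At any x set V(p)={w : Rxw}. Then □p holds at x, so p holds at x, i.e. Rxx.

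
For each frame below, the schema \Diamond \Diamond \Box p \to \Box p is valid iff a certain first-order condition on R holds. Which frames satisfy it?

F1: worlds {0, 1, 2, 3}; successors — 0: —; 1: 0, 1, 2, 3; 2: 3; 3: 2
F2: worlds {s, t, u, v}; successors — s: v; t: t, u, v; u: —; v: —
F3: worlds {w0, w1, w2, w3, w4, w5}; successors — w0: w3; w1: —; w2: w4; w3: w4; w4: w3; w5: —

F3

This is the axiom for a generalized confluence (Geach) condition; its first-order frame correspondent is \forall x \forall y \forall z ((x R^2 y \wedge xRz) \to \exists w (yRw \wedge z = w)).
F1: fails — 1R²0, 1R0 but no w with 0Rw and 0=w.
F2: fails — tR²u, tRt but no w with uRw and t=w.
F3: holds.
Valid on: F3.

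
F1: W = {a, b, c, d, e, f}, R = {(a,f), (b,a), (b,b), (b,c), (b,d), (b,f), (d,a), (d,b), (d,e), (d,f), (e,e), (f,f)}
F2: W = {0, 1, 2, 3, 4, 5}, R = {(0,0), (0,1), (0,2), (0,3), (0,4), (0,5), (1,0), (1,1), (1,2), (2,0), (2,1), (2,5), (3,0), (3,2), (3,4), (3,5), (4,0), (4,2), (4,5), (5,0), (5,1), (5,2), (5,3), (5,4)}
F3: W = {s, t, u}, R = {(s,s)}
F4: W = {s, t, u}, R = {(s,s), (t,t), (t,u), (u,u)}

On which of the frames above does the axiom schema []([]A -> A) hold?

F3, F4

The schema corresponds to shift-reflexivity: forall x forall y (Rxy -> Ryy).
F1: fails — Rbc but not Rcc.
F2: fails — R34 but not R44.
F3: ✓.
F4: ✓.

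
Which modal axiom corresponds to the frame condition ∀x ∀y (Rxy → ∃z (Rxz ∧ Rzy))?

□□p → □p

This is density; the standard corresponding axiom is C4: □□p → □p.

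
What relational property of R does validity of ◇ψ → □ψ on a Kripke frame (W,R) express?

partial functionality: ∀x ∀y ∀z (Rxy ∧ Rxz → y = z)

Suppose ◇ψ→□ψ is valid. Take Rxy, Rxz and set V(ψ)={y}. Then ◇ψ at x, so □ψ at x, so ψ at z, i.e. z=y.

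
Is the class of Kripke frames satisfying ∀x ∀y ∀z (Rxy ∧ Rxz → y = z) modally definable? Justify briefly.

Definable; ◇p → □p defines it

Yes: it is partial functionality, defined by the CD schema ◇p → □p.
Suppose ◇p→□p is valid. Take Rxy, Rxz and set V(p)={y}. Then ◇p at x, so □p at x, so p at z, i.e. z=y.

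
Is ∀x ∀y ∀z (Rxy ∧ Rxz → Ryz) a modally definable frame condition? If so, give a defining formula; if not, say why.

This is a Sahlqvist condition; the 5 axiom ◇p → □◇p defines it.

Definable; ◇p → □◇p defines it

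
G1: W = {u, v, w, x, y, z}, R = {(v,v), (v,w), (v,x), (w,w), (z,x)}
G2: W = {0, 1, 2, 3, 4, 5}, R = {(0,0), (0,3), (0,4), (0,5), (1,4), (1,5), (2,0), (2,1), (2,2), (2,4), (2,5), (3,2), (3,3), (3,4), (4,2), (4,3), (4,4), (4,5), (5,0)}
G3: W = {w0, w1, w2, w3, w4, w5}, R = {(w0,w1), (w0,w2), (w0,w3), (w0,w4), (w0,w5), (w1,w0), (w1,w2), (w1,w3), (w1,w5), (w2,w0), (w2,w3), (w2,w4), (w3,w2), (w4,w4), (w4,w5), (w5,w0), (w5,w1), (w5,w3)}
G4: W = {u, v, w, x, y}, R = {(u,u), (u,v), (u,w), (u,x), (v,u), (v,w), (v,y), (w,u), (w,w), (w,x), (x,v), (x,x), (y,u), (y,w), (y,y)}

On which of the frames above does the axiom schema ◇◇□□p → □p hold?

none

The schema corresponds to a generalized confluence (Geach) condition: ∀x ∀y ∀z ((xR²y ∧ xRz) → ∃w (yR²w ∧ z = w)).
G1: fails — vR²w, vRv but no t with wR²t and v=t.
G2: fails — 2R²0, 2R1 but no w with 0R²w and 1=w.
G3: fails — w0R²w3, w0Rw1 but no w with w3R²w and w1=w.
G4: fails — vR²w, vRy but no t with wR²t and y=t.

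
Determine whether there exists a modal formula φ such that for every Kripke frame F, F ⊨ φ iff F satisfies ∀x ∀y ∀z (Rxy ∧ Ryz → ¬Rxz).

Any modally definable frame class is closed under surjective bounded morphisms.
The 3-cycle (worlds 0,1,2 with 0→1→2→0) is intransitive. Mapping every world to a single reflexive point • is a surjective bounded morphism; the reflexive point is not intransitive (R••∧R•• but R••).
So the class is not modally definable.

No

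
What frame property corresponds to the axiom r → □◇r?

Suppose r→□◇r is valid. Take Rxy and set V(r)={x}. Then r at x, so □◇r at x, so ◇r at y, so some z with Ryz has r; z=x, i.e. Ryx.

Symmetry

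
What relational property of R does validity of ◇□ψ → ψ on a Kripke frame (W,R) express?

Equivalently (dual form): ψ → □◇ψ.
Suppose ψ→□◇ψ is valid. Take Rxy and set V(ψ)={x}. Then ψ at x, so □◇ψ at x, so ◇ψ at y, so some z with Ryz has ψ; z=x, i.e. Ryx.
The converse is a direct semantic check.
Frame condition: ∀x ∀y (Rxy → Ryx).

Symmetry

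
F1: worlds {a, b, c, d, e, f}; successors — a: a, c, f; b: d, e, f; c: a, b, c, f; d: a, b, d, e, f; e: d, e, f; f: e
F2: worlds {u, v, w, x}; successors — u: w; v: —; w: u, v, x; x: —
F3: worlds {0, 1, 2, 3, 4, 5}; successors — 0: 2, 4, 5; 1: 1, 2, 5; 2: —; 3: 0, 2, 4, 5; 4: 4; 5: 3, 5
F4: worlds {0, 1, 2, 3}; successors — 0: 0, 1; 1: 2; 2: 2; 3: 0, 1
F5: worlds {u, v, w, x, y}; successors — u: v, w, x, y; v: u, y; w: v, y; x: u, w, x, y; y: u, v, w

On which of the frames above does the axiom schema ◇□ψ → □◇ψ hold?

F5

This is the axiom for convergence; its first-order frame correspondent is ∀x ∀y ∀z (Rxy ∧ Rxz → ∃w (Ryw ∧ Rzw)).
F1: fails — Raf and Raa but f and a have no common successor.
F2: fails — Rwu and Rwx but u and x have no common successor.
F3: fails — R02 and R02 but 2 and 2 have no common successor.
F4: fails — R00 and R01 but 0 and 1 have no common successor.
F5: satisfies the condition.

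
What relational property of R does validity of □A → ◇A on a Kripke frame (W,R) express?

Suppose □A→◇A is valid. At any x set V(A)=W. Then □A at x, so ◇A at x, so x has a successor.

Seriality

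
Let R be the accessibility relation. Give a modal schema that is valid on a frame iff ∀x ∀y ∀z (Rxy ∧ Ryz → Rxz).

A defining formula is □q → □□q (the 4 axiom).

□q → □□q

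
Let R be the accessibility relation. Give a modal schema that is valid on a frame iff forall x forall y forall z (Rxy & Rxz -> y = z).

A defining formula is ◇s → □s (the CD axiom).

◇s → □s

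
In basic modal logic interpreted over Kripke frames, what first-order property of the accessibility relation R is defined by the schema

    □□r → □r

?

density

Suppose □□r→□r is valid. Take Rxy and set V(r)={w : xR²w}. Then □□r at x, so □r at x, so r at y, i.e. ∃z(Rxz∧Rzy).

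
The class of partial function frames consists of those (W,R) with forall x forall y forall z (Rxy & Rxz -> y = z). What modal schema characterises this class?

◇r → □r

This is partial functionality; the standard corresponding axiom is CD: ◇r → □r.
Suppose ◇r→□r is valid. Take Rxy, Rxz and set V(r)={y}. Then ◇r at x, so □r at x, so r at z, i.e. z=y.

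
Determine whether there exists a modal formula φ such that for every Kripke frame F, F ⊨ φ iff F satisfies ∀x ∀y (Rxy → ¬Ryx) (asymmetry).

Modal frame validity is preserved under surjective bounded morphisms.
The 4-cycle (worlds w0,w1,w2,w3 with w0→w1→w2→w3→w0) is asymmetric. Mapping every world to a single reflexive point • is a surjective bounded morphism, and the reflexive point is not asymmetric (R•• but asymmetry requires ¬R••).
So no modal formula (or set of formulas) defines exactly the asymmetric frames.

No — not modally definable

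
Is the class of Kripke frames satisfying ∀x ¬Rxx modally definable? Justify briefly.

No

Modal frame validity is preserved under surjective bounded morphisms.
The 5-cycle (worlds a,b,c,d,e with a→b→c→d→e→a) is irreflexive, and the map sending every world to a single reflexive point • is a surjective bounded morphism (forth: every edge maps to (•,•); back: every world has a successor). So any modal formula valid on the 5-cycle is also valid on the reflexive point, which is not irreflexive.
So the class is not modally definable.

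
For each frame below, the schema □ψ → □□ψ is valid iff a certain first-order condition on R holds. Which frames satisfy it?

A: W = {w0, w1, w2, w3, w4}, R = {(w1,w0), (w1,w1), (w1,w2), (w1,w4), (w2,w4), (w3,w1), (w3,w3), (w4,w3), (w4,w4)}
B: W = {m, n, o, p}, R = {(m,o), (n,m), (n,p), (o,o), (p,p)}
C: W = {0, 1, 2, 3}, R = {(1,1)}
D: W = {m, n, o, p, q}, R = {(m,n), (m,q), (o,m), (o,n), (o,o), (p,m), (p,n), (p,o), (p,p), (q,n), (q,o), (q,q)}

The schema corresponds to transitivity: ∀x ∀y ∀z (Rxy ∧ Ryz → Rxz).
A: fails — Rw2w4 and Rw4w3 but not Rw2w3.
B: fails — Rnm and Rmo but not Rno.
C: holds.
D: fails — Rom and Rmq but not Roq.

C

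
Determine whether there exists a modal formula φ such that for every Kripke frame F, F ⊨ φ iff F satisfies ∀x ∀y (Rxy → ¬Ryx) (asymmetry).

No — not modally definable

Modal frame validity is preserved under surjective bounded morphisms.
The 4-cycle (worlds 0,1,2,3 with 0→1→2→3→0) is asymmetric. Mapping every world to a single reflexive point • is a surjective bounded morphism, and the reflexive point is not asymmetric (R•• but asymmetry requires ¬R••).
So no modal formula (or set of formulas) defines exactly the asymmetric frames.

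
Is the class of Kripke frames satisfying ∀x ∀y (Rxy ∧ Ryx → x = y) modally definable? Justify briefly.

Any modally definable frame class is closed under surjective bounded morphisms.
The 6-cycle (worlds 0,1,2,3,4,5 with 0→1→2→3→4→5→0) is antisymmetric. Sending even-indexed worlds to s and odd-indexed worlds to t is a surjective bounded morphism onto the two-world frame with s↔t, which is not antisymmetric.
So the class is not modally definable.

Not definable by any modal formula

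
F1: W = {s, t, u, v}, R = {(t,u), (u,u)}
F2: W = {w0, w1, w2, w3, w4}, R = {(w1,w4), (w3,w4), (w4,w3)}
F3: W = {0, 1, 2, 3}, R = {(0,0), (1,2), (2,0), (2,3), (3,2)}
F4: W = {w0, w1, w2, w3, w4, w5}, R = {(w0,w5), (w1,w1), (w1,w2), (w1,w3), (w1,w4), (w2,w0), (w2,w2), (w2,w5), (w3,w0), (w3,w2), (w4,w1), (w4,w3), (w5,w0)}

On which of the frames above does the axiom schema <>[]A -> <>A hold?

F1

This is the axiom for a generalized confluence (Geach) condition; its first-order frame correspondent is forall x forall y (xRy -> exists w (yRw & xRw)).
F1: satisfies the condition.
F2: fails — w1Rw4 but no w with w4Rw and w1Rw.
F3: fails — 1R2 but no w with 2Rw and 1Rw.
F4: fails — w0Rw5 but no w with w5Rw and w0Rw.
Valid on: F1.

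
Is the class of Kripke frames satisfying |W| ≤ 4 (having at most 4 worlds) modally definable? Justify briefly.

If a class were modally definable it would be closed under disjoint unions (Goldblatt–Thomason).
Any modal formula valid on each of 5 disjoint one-world frames is valid on their disjoint union (validity is preserved under disjoint unions). Each one-world frame has |W|=1≤4, but the union has |W|=5.
Hence having at most 4 worlds is not modally definable.

No — not modally definable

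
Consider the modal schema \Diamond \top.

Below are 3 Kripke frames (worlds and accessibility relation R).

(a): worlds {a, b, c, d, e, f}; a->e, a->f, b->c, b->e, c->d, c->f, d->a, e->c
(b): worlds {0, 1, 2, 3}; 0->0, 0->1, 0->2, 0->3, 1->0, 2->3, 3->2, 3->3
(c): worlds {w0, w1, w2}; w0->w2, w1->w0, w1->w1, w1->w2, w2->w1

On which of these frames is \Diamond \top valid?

(b), (c)

Frame correspondent (Sahlqvist): \forall x \exists y Rxy — i.e. seriality.
(a): fails — world f has no successor.
(b): satisfies the condition.
(c): satisfies the condition.
Valid on: (b), (c).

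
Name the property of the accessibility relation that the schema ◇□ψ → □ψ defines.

the Euclidean property

Equivalently (dual form): ◇ψ → □◇ψ.
Suppose ◇ψ→□◇ψ is valid. Take Rxy, Rxz and set V(ψ)={y}. Then ◇ψ at x, so □◇ψ at x, so ◇ψ at z, so some w with Rzw has ψ; w=y, i.e. Rzy. By symmetry of the argument, Ryz.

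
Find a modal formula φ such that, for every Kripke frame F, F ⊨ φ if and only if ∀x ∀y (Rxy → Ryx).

r → □◇r

The condition is symmetry. The B schema r → □◇r defines it.
Suppose r→□◇r is valid. Take Rxy and set V(r)={x}. Then r at x, so □◇r at x, so ◇r at y, so some z with Ryz has r; z=x, i.e. Ryx.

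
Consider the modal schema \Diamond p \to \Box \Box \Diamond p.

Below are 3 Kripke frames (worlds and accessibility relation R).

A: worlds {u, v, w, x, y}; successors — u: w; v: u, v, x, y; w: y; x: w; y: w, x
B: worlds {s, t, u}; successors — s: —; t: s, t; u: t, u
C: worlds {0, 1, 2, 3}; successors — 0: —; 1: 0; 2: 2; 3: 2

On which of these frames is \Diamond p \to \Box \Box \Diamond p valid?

C

The schema corresponds to a generalized confluence (Geach) condition: \forall x \forall y \forall z ((xRy \wedge x R^2 z) \to \exists w (y = w \wedge zRw)).
A: fails — vRu, vR²u but no t with u=t and uRt.
B: fails — tRs, tR²s but no w with s=w and sRw.
C: holds.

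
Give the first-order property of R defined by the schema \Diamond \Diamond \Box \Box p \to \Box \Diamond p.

This is a Sahlqvist (Geach-type) schema ◇^2□^2p → □^1◇^1p.
Minimal-valuation argument: fix x; take any y with xR^2y and any z with xR^1z. Set V(p) to the set of worlds R-reachable from y in exactly 2 steps. Then □^2p holds at y, so the antecedent holds at x; validity forces ◇^1p at z, giving a w with zR^1w and yR^2w.
First-order correspondent: \forall x \forall y \forall z ((x R^2 y \wedge xRz) \to \exists w (y R^2 w \wedge zRw)).

\forall x \forall y \forall z ((x R^2 y \wedge xRz) \to \exists w (y R^2 w \wedge zRw))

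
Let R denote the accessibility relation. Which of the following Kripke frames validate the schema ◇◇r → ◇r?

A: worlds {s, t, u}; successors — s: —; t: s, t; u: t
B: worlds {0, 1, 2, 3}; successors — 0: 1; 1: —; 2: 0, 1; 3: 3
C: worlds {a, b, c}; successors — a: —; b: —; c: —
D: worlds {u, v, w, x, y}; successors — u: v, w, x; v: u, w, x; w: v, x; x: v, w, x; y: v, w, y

This is the axiom for transitivity; its first-order frame correspondent is ∀x ∀y ∀z (Rxy ∧ Ryz → Rxz).
A: fails — Rut and Rts but not Rus.
B: ✓.
C: ✓.
D: fails — Ruv and Rvu but not Ruu.
Valid on: B, C.

B, C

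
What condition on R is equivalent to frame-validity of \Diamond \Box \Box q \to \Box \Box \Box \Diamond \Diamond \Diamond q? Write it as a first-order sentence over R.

This is a Sahlqvist (Geach-type) schema ◇^1□^2q → □^3◇^3q.
Minimal-valuation argument: fix x; take any y with xR^1y and any z with xR^3z. Set V(q) to the set of worlds R-reachable from y in exactly 2 steps. Then □^2q holds at y, so the antecedent holds at x; validity forces ◇^3q at z, giving a w with zR^3w and yR^2w.
First-order correspondent: \forall x \forall y \forall z ((xRy \wedge x R^3 z) \to \exists w (y R^2 w \wedge z R^3 w)).

\forall x \forall y \forall z ((xRy \wedge x R^3 z) \to \exists w (y R^2 w \wedge z R^3 w))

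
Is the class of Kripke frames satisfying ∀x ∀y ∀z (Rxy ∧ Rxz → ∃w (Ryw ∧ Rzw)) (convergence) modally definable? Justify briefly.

Definable; ◇□q → □◇q defines it

Yes: it is convergence, defined by the .2 schema ◇□q → □◇q.
Suppose ◇□q→□◇q is valid. Take Rxy, Rxz and set V(q)={w : Ryw}. Then □q at y so ◇□q at x, so □◇q at x, so ◇q at z, giving w with Rzw and Ryw.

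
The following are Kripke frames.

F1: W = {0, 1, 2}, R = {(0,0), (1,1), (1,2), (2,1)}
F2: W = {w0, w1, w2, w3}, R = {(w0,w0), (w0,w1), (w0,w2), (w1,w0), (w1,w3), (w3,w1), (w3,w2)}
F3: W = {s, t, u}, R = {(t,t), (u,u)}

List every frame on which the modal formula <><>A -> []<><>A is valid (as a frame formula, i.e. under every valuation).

The schema corresponds to a generalized confluence (Geach) condition: forall x forall y forall z ((x R^2 y & xRz) -> exists w (y = w & z R^2 w)).
F1: holds.
F2: fails — w0R²w0, w0Rw2 but no w with w0=w and w2R²w.
F3: holds.

F1, F3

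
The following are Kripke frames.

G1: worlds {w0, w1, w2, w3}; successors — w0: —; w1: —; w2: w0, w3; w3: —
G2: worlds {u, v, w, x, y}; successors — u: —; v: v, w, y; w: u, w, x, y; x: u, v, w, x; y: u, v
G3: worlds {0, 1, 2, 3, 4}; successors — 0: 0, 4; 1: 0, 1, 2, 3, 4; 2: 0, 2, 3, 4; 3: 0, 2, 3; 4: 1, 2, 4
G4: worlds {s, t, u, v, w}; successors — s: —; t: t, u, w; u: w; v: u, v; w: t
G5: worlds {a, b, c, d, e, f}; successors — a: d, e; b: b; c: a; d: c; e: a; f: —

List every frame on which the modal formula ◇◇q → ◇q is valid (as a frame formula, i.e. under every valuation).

The schema corresponds to transitivity: ∀x ∀y ∀z (Rxy ∧ Ryz → Rxz).
G1: ✓.
G2: fails — Rxw and Rwy but not Rxy.
G3: fails — R32 and R24 but not R34.
G4: fails — Rwt and Rtw but not Rww.
G5: fails — Rdc and Rca but not Rda.

G1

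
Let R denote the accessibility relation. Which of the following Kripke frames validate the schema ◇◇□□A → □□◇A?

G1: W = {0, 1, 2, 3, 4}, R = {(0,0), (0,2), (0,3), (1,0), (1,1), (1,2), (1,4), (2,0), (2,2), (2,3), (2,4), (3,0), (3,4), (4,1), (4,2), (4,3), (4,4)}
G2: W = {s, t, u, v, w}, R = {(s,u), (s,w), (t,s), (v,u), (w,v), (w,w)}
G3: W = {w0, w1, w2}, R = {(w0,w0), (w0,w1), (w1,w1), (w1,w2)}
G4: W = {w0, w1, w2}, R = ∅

Frame correspondent (Sahlqvist): ∀x ∀y ∀z ((xR²y ∧ xR²z) → ∃w (yR²w ∧ zRw)) — i.e. a generalized confluence (Geach) condition.
G1: condition met.
G2: fails — sR²v, sR²v but no w* with vR²w* and vRw*.
G3: fails — w0R²w0, w0R²w2 but no w with w0R²w and w2Rw.
G4: condition met.
Valid on: G1, G4.

G1, G4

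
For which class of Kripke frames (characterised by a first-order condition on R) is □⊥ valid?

□⊥ is valid iff no world has any successor (otherwise □⊥ fails at any world with one).
Conversely, on a frame with emptiness of R the schema holds at every world under every valuation.
So the correspondent is emptiness of R.

Emptiness of R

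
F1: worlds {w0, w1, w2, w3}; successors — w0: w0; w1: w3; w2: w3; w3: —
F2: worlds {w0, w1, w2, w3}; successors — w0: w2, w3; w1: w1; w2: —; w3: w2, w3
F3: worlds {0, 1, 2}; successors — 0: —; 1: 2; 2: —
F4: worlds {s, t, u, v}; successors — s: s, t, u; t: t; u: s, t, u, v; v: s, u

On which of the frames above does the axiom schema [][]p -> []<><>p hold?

F4

This is the axiom for a generalized confluence (Geach) condition; its first-order frame correspondent is forall x forall z (xRz -> exists w (x R^2 w & z R^2 w)).
F1: fails — w1Rw3 but no w with w1R²w and w3R²w.
F2: fails — w0Rw2 but no w with w0R²w and w2R²w.
F3: fails — 1R2 but no w with 1R²w and 2R²w.
F4: ✓.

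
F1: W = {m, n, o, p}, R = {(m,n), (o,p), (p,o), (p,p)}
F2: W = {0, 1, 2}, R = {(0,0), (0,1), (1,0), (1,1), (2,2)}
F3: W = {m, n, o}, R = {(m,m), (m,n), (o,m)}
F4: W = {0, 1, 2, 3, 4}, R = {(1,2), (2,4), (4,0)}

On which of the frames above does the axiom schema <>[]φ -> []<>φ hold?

This is the axiom for convergence; its first-order frame correspondent is forall x forall y forall z (Rxy & Rxz -> exists w (Ryw & Rzw)).
F1: fails — Rmn and Rmn but n and n have no common successor.
F2: satisfies the condition.
F3: fails — Rmn and Rmn but n and n have no common successor.
F4: fails — R40 and R40 but 0 and 0 have no common successor.

F2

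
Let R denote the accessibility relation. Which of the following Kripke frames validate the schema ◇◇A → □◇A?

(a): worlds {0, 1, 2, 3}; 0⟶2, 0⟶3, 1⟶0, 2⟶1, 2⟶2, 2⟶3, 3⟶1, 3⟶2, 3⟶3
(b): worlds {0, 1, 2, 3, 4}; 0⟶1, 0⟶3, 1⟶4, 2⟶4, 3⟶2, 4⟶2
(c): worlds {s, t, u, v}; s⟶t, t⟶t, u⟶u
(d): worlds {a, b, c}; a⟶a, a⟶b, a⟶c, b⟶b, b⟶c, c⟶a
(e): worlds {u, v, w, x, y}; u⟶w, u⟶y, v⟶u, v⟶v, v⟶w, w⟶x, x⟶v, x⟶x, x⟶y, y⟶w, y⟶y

The schema corresponds to a generalized confluence (Geach) condition: ∀x ∀y ∀z ((xR²y ∧ xRz) → ∃w (y = w ∧ zRw)).
(a): fails — 2R²0, 2R2 but no w with 0=w and 2Rw.
(b): fails — 0R²2, 0R1 but no w with 2=w and 1Rw.
(c): satisfies the condition.
(d): fails — aR²a, aRb but no w with a=w and bRw.
(e): fails — uR²w, uRw but no t with w=t and wRt.
Valid on: (c).

(c)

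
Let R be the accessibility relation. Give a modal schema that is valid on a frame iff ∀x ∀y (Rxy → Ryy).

□(□s → s)

The condition is shift-reflexivity. The T□ schema □(□s → s) defines it.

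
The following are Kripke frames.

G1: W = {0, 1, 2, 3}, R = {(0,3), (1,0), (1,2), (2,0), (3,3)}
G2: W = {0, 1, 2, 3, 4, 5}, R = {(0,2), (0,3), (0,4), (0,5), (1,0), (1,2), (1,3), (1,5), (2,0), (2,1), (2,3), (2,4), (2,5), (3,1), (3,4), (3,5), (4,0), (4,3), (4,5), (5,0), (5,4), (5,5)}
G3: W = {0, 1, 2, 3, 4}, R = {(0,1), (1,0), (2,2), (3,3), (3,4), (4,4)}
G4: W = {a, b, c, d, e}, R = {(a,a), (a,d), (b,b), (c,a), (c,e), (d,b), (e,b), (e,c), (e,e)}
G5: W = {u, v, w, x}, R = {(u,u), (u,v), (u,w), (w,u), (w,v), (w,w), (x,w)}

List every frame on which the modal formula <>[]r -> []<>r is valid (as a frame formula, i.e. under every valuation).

Frame correspondent (Sahlqvist): forall x forall y forall z (Rxy & Rxz -> exists w (Ryw & Rzw)) — i.e. convergence.
G1: fails — R10 and R12 but 0 and 2 have no common successor.
G2: satisfies the condition.
G3: satisfies the condition.
G4: fails — Raa and Rad but a and d have no common successor.
G5: fails — Ruv and Ruv but v and v have no common successor.

G2, G3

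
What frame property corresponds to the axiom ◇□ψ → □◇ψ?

convergence: ∀x ∀y ∀z (Rxy ∧ Rxz → ∃w (Ryw ∧ Rzw))

This schema is the .2 axiom.
Its frame correspondent is convergence — ∀x ∀y ∀z (Rxy ∧ Rxz → ∃w (Ryw ∧ Rzw)).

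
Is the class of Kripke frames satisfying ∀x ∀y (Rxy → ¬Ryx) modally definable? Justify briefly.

Not modally definable

If a class were modally definable it would be closed under surjective bounded morphisms (Goldblatt–Thomason).
The 3-cycle (worlds s,t,u with s→t→u→s) is asymmetric. Mapping every world to a single reflexive point • is a surjective bounded morphism, and the reflexive point is not asymmetric (R•• but asymmetry requires ¬R••).
So the class is not modally definable.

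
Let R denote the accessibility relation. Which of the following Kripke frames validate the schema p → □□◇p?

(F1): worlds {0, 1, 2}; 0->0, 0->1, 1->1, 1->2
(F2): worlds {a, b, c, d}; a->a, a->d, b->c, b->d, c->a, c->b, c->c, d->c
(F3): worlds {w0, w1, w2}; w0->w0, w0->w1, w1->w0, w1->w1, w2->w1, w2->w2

none

The schema corresponds to a generalized confluence (Geach) condition: ∀x ∀z (xR²z → ∃w (x = w ∧ zRw)).
(F1): fails — 0R²1 but no w with 0=w and 1Rw.
(F2): fails — aR²d but no w with a=w and dRw.
(F3): fails — w2R²w0 but no w with w2=w and w0Rw.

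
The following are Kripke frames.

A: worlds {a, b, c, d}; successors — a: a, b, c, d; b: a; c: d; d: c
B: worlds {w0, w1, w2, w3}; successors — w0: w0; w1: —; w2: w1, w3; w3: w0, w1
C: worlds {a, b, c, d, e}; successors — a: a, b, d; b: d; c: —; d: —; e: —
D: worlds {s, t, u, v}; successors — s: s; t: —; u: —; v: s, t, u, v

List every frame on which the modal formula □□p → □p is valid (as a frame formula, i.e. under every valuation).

Frame correspondent (Sahlqvist): ∀x ∀y (Rxy → ∃z (Rxz ∧ Rzy)) — i.e. density.
A: fails — Rcd but no z with Rcz and Rzd.
B: fails — Rw3w1 but no z with Rw3z and Rzw1.
C: fails — Rbd but no z with Rbz and Rzd.
D: satisfies the condition.

D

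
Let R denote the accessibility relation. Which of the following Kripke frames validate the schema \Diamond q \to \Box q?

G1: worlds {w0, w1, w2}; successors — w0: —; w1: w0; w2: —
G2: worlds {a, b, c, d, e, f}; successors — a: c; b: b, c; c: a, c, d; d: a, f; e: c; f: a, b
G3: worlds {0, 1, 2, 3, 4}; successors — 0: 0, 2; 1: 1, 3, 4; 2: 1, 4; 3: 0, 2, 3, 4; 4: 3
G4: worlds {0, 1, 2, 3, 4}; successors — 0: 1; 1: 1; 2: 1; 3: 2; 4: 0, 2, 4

G1

This is the axiom for partial functionality; its first-order frame correspondent is \forall x \forall y \forall z (Rxy \wedge Rxz \to y = z).
G1: holds.
G2: fails — b sees both b and c.
G3: fails — 0 sees both 0 and 2.
G4: fails — 4 sees both 0 and 2.
Valid on: G1.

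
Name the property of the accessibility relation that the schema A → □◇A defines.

Suppose A→□◇A is valid. Take Rxy and set V(A)={x}. Then A at x, so □◇A at x, so ◇A at y, so some z with Ryz has A; z=x, i.e. Ryx.

symmetry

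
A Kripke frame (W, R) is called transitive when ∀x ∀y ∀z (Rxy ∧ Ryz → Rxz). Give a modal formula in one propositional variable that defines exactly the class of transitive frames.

□p → □□p

A defining formula is □p → □□p (the 4 axiom).
Suppose □p→□□p is valid. Take Rxy, Ryz and set V(p)={w : Rxw}. Then □p at x, so □□p at x, so □p at y, so p at z, i.e. Rxz.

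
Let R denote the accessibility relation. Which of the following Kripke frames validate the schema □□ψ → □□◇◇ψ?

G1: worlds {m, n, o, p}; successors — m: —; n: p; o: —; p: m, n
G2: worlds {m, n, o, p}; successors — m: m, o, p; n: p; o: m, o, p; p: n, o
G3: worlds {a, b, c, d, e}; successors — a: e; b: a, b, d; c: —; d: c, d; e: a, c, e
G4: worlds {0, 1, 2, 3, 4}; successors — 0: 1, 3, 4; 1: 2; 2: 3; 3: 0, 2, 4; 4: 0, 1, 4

The schema corresponds to a generalized confluence (Geach) condition: ∀x ∀z (xR²z → ∃w (xR²w ∧ zR²w)).
G1: fails — nR²m but no w with nR²w and mR²w.
G2: condition met.
G3: fails — aR²c but no w with aR²w and cR²w.
G4: fails — 0R²1 but no w with 0R²w and 1R²w.

G2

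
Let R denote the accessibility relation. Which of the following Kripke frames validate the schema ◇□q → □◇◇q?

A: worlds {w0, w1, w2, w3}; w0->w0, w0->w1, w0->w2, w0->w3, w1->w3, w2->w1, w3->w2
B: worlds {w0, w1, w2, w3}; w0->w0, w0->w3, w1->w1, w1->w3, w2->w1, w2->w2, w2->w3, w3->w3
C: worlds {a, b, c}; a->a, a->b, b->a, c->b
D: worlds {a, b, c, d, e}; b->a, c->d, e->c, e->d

B, C

The schema corresponds to a generalized confluence (Geach) condition: ∀x ∀y ∀z ((xRy ∧ xRz) → ∃w (yRw ∧ zR²w)).
A: fails — w0Rw1, w0Rw1 but no w with w1Rw and w1R²w.
B: ✓.
C: ✓.
D: fails — bRa, bRa but no w with aRw and aR²w.
Valid on: B, C.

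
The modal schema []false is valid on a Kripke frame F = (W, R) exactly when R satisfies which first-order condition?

Emptiness of R

This schema is the Ver axiom.
Its frame correspondent is emptiness of R — forall x forall y ~Rxy.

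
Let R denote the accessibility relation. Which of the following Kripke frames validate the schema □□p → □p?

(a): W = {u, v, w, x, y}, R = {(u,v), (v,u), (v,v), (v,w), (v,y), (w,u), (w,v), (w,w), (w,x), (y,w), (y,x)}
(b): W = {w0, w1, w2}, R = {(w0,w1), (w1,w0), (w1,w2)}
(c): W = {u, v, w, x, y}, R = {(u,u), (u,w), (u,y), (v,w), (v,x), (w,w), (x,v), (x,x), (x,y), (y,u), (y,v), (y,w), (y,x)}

This is the axiom for density; its first-order frame correspondent is ∀x ∀y (Rxy → ∃z (Rxz ∧ Rzy)).
(a): holds.
(b): fails — Rw1w2 but no z with Rw1z and Rzw2.
(c): holds.
Valid on: (a), (c).

(a), (c)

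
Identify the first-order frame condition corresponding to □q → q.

Suppose □q→q is valid. At any x set V(q)={w : Rxw}. Then □q holds at x, so q holds at x, i.e. Rxx.
Conversely, on a frame with reflexivity the schema holds at every world under every valuation.
Frame condition: ∀x Rxx.

reflexivity: ∀x Rxx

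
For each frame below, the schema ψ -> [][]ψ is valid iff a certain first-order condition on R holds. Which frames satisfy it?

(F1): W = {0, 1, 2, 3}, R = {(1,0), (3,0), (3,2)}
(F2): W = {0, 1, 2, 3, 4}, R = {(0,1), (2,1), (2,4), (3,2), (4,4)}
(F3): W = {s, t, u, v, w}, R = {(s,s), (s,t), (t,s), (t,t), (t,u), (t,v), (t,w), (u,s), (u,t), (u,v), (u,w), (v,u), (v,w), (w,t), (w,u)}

(F1)

The schema corresponds to a generalized confluence (Geach) condition: forall x forall z (x R^2 z -> exists w (x = w & z = w)).
(F1): ✓.
(F2): fails — 2R²4 but 2 ≠ 4.
(F3): fails — sR²t but s ≠ t.
Valid on: (F1).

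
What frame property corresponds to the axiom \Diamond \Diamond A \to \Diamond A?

Replacing A by ¬A and contraposing gives the equivalent schema □A → □□A.
Suppose □A→□□A is valid. Take Rxy, Ryz and set V(A)={w : Rxw}. Then □A at x, so □□A at x, so □A at y, so A at z, i.e. Rxz.

Transitivity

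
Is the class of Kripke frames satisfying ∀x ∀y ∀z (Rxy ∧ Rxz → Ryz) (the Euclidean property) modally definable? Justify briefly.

Yes, by ◇p → □◇p

Yes: it is the Euclidean property, defined by the 5 schema ◇p → □◇p.
Suppose ◇p→□◇p is valid. Take Rxy, Rxz and set V(p)={y}. Then ◇p at x, so □◇p at x, so ◇p at z, so some w with Rzw has p; w=y, i.e. Rzy. By symmetry of the argument, Ryz.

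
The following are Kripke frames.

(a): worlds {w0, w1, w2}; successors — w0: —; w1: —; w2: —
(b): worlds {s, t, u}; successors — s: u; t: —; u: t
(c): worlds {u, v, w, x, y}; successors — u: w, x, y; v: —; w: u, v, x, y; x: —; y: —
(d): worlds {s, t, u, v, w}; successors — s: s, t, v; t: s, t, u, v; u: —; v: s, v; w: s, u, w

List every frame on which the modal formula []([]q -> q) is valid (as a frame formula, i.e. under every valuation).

This is the axiom for shift-reflexivity; its first-order frame correspondent is forall x forall y (Rxy -> Ryy).
(a): satisfies the condition.
(b): fails — Rsu but not Ruu.
(c): fails — Rwu but not Ruu.
(d): fails — Rwu but not Ruu.

(a)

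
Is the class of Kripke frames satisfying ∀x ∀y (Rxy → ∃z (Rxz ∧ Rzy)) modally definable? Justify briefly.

Yes, by □□q → □q

This is a Sahlqvist condition; the C4 axiom □□q → □q defines it.
Suppose □□q→□q is valid. Take Rxy and set V(q)={w : xR²w}. Then □□q at x, so □q at x, so q at y, i.e. ∃z(Rxz∧Rzy).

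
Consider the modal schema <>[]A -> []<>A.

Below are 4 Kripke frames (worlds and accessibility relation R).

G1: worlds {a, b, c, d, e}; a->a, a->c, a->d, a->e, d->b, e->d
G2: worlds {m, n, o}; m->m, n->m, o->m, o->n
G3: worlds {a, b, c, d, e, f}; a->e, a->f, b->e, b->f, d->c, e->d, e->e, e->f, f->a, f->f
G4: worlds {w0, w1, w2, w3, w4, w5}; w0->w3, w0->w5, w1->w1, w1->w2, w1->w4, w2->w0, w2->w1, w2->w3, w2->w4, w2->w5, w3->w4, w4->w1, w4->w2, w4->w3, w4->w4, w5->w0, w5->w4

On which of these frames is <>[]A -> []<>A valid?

The schema corresponds to convergence: forall x forall y forall z (Rxy & Rxz -> exists w (Ryw & Rzw)).
G1: fails — Rae and Rac but e and c have no common successor.
G2: ✓.
G3: fails — Rdc and Rdc but c and c have no common successor.
G4: fails — Rw2w0 and Rw2w5 but w0 and w5 have no common successor.

G2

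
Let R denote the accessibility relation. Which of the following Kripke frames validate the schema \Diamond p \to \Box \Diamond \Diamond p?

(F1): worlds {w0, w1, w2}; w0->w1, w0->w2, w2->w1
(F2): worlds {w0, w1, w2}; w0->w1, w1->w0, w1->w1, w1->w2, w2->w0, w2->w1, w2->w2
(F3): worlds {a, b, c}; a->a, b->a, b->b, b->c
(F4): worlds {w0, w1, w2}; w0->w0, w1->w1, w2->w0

(F2), (F4)

Frame correspondent (Sahlqvist): \forall x \forall y \forall z ((xRy \wedge xRz) \to \exists w (y = w \wedge z R^2 w)) — i.e. a generalized confluence (Geach) condition.
(F1): fails — w0Rw1, w0Rw1 but no w with w1=w and w1R²w.
(F2): condition met.
(F3): fails — bRa, bRc but no w with a=w and cR²w.
(F4): condition met.
Valid on: (F2), (F4).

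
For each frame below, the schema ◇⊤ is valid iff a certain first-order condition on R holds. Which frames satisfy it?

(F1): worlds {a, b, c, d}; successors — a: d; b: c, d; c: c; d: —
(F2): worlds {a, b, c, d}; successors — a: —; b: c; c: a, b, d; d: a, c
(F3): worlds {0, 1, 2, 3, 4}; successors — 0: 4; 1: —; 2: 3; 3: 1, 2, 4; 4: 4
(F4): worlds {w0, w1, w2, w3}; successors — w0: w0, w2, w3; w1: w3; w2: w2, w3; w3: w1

(F4)

The schema corresponds to seriality: ∀x ∃y Rxy.
(F1): fails — world d has no successor.
(F2): fails — world a has no successor.
(F3): fails — world 1 has no successor.
(F4): ✓.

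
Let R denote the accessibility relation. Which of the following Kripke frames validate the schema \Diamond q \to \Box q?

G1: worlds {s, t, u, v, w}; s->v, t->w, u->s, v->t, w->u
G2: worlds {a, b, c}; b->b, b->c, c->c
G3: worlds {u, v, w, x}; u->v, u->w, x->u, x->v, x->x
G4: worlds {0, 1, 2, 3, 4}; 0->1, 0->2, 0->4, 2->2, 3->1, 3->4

Frame correspondent (Sahlqvist): \forall x \forall y \forall z (Rxy \wedge Rxz \to y = z) — i.e. partial functionality.
G1: holds.
G2: fails — b sees both b and c.
G3: fails — u sees both v and w.
G4: fails — 0 sees both 1 and 2.

G1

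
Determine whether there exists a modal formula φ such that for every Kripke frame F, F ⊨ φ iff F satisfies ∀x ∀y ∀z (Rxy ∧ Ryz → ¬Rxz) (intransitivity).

Modal frame validity is preserved under surjective bounded morphisms.
The 3-cycle (worlds w0,w1,w2 with w0→w1→w2→w0) is intransitive. Mapping every world to a single reflexive point • is a surjective bounded morphism; the reflexive point is not intransitive (R••∧R•• but R••).
So no modal formula (or set of formulas) defines exactly the intransitive frames.

Not modally definable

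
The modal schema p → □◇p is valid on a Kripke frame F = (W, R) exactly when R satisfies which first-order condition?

Suppose p→□◇p is valid. Take Rxy and set V(p)={x}. Then p at x, so □◇p at x, so ◇p at y, so some z with Ryz has p; z=x, i.e. Ryx.

symmetry: ∀x ∀y (Rxy → Ryx)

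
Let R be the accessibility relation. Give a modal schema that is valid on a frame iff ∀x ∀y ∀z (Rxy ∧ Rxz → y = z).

◇ψ → □ψ

The condition is partial functionality. The CD schema ◇ψ → □ψ defines it.
Suppose ◇ψ→□ψ is valid. Take Rxy, Rxz and set V(ψ)={y}. Then ◇ψ at x, so □ψ at x, so ψ at z, i.e. z=y.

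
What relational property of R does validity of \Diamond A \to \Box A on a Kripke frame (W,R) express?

This schema is the CD axiom.
Its frame correspondent is partial functionality — \forall x \forall y \forall z (Rxy \wedge Rxz \to y = z).

Partial functionality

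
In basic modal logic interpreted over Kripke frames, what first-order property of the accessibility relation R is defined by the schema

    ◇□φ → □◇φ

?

This is the .2 axiom.
It corresponds to convergence: ∀x ∀y ∀z (Rxy ∧ Rxz → ∃w (Ryw ∧ Rzw)).

convergence: ∀x ∀y ∀z (Rxy ∧ Rxz → ∃w (Ryw ∧ Rzw))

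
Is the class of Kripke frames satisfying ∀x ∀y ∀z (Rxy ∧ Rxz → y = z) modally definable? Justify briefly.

Definable; ◇p → □p defines it

Yes: it is partial functionality, defined by the CD schema ◇p → □p.
Suppose ◇p→□p is valid. Take Rxy, Rxz and set V(p)={y}. Then ◇p at x, so □p at x, so p at z, i.e. z=y.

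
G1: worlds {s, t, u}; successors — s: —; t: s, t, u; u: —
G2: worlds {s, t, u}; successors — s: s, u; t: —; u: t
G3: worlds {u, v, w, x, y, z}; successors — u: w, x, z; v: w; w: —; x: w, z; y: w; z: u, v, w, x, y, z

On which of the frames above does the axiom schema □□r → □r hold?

Frame correspondent (Sahlqvist): ∀x ∀y (Rxy → ∃z (Rxz ∧ Rzy)) — i.e. density.
G1: satisfies the condition.
G2: fails — Rut but no z with Ruz and Rzt.
G3: fails — Rvw but no t with Rvt and Rtw.

G1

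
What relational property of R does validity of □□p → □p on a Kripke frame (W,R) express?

Density

Suppose □□p→□p is valid. Take Rxy and set V(p)={w : xR²w}. Then □□p at x, so □p at x, so p at y, i.e. ∃z(Rxz∧Rzy).
The converse is a direct semantic check.
Frame condition: ∀x ∀y (Rxy → ∃z (Rxz ∧ Rzy)).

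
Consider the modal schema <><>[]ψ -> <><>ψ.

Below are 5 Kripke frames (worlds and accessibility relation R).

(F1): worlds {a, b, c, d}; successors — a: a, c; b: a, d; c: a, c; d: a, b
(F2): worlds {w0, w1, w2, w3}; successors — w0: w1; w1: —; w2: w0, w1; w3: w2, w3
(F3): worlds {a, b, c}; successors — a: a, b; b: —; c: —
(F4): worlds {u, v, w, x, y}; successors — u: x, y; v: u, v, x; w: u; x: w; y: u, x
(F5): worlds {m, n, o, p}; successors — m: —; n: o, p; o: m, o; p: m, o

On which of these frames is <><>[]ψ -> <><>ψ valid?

The schema corresponds to a generalized confluence (Geach) condition: forall x forall y (x R^2 y -> exists w (yRw & x R^2 w)).
(F1): satisfies the condition.
(F2): fails — w2R²w1 but no w with w1Rw and w2R²w.
(F3): fails — aR²b but no w with bRw and aR²w.
(F4): fails — wR²x but no t with xRt and wR²t.
(F5): fails — nR²m but no w with mRw and nR²w.
Valid on: (F1).

(F1)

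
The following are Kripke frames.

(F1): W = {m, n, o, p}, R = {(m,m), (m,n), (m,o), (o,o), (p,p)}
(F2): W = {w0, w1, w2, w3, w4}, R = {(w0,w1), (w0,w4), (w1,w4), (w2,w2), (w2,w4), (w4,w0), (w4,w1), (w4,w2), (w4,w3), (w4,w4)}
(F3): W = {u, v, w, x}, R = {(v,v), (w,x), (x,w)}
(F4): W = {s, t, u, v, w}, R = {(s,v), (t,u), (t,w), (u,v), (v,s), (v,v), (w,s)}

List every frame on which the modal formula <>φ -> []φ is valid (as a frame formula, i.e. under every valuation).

(F3)

This is the axiom for partial functionality; its first-order frame correspondent is forall x forall y forall z (Rxy & Rxz -> y = z).
(F1): fails — m sees both m and n.
(F2): fails — w0 sees both w1 and w4.
(F3): holds.
(F4): fails — t sees both u and w.
Valid on: (F3).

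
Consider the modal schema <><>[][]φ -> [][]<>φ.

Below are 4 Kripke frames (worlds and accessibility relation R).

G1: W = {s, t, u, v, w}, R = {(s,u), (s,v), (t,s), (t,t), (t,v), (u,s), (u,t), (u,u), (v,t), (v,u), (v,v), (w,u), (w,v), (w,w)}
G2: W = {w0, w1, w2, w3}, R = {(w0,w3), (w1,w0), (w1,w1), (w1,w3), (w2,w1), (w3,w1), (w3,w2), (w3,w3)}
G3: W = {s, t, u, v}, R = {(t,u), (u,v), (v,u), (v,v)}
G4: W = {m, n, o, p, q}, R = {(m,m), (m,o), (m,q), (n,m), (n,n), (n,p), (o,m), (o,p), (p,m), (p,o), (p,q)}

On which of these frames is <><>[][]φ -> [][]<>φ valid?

G1, G2, G3

The schema corresponds to a generalized confluence (Geach) condition: forall x forall y forall z ((x R^2 y & x R^2 z) -> exists w (y R^2 w & zRw)).
G1: satisfies the condition.
G2: satisfies the condition.
G3: satisfies the condition.
G4: fails — mR²m, mR²q but no w with mR²w and qRw.
Valid on: G1, G2, G3.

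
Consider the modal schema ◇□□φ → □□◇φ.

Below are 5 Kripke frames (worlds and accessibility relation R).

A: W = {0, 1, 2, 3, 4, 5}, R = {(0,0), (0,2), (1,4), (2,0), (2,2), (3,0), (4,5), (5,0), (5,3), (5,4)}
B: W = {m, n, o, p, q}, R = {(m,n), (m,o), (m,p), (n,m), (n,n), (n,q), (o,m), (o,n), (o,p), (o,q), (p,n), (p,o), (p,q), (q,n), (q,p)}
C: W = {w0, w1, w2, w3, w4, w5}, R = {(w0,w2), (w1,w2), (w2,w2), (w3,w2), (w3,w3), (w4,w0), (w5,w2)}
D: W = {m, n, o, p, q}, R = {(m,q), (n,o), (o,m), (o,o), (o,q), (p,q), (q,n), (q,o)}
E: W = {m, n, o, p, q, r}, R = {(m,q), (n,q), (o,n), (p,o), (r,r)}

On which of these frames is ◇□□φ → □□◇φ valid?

A, B, C

Frame correspondent (Sahlqvist): ∀x ∀y ∀z ((xRy ∧ xR²z) → ∃w (yR²w ∧ zRw)) — i.e. a generalized confluence (Geach) condition.
A: condition met.
B: condition met.
C: condition met.
D: fails — oRm, oR²m but no w with mR²w and mRw.
E: fails — oRn, oR²q but no w with nR²w and qRw.
Valid on: A, B, C.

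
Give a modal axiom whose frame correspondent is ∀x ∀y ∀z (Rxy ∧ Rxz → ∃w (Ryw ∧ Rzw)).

◇□r → □◇r

A defining formula is ◇□r → □◇r (the .2 axiom).
Suppose ◇□r→□◇r is valid. Take Rxy, Rxz and set V(r)={w : Ryw}. Then □r at y so ◇□r at x, so □◇r at x, so ◇r at z, giving w with Rzw and Ryw.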